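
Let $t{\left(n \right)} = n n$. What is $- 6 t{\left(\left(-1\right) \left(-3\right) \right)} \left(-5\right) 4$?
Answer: $1080$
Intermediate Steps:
$t{\left(n \right)} = n^{2}$
$- 6 t{\left(\left(-1\right) \left(-3\right) \right)} \left(-5\right) 4 = - 6 \left(\left(-1\right) \left(-3\right)\right)^{2} \left(-5\right) 4 = - 6 \cdot 3^{2} \left(-5\right) 4 = \left(-6\right) 9 \left(-5\right) 4 = \left(-54\right) \left(-5\right) 4 = 270 \cdot 4 = 1080$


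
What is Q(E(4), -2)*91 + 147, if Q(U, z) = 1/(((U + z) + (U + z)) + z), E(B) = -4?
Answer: 281/2 ≈ 140.50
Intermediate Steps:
Q(U, z) = 1/(2*U + 3*z) (Q(U, z) = 1/((2*U + 2*z) + z) = 1/(2*U + 3*z))
Q(E(4), -2)*91 + 147 = 91/(2*(-4) + 3*(-2)) + 147 = 91/(-8 - 6) + 147 = 91/(-14) + 147 = -1/14*91 + 147 = -13/2 + 147 = 281/2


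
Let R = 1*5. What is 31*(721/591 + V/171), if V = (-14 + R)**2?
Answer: 589558/11229 ≈ 52.503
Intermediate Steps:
R = 5
V = 81 (V = (-14 + 5)**2 = (-9)**2 = 81)
31*(721/591 + V/171) = 31*(721/591 + 81/171) = 31*(721*(1/591) + 81*(1/171)) = 31*(721/591 + 9/19) = 31*(19018/11229) = 589558/11229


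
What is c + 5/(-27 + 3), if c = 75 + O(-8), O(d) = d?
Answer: 1603/24 ≈ 66.792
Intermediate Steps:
c = 67 (c = 75 - 8 = 67)
c + 5/(-27 + 3) = 67 + 5/(-27 + 3) = 67 + 5/(-24) = 67 - 1/24*5 = 67 - 5/24 = 1603/24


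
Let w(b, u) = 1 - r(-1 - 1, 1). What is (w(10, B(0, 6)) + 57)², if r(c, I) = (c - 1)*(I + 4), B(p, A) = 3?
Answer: 5329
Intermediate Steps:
r(c, I) = (-1 + c)*(4 + I)
w(b, u) = 16 (w(b, u) = 1 - (-4 - 1*1 + 4*(-1 - 1) + 1*(-1 - 1)) = 1 - (-4 - 1 + 4*(-2) + 1*(-2)) = 1 - (-4 - 1 - 8 - 2) = 1 - 1*(-15) = 1 + 15 = 16)
(w(10, B(0, 6)) + 57)² = (16 + 57)² = 73² = 5329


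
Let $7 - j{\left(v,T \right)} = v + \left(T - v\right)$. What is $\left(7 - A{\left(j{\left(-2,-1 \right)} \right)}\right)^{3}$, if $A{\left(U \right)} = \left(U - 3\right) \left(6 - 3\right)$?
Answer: $-512$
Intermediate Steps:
$j{\left(v,T \right)} = 7 - T$ ($j{\left(v,T \right)} = 7 - \left(v + \left(T - v\right)\right) = 7 - T$)
$A{\left(U \right)} = -9 + 3 U$ ($A{\left(U \right)} = \left(-3 + U\right) 3 = -9 + 3 U$)
$\left(7 - A{\left(j{\left(-2,-1 \right)} \right)}\right)^{3} = \left(7 - \left(-9 + 3 \left(7 - -1\right)\right)\right)^{3} = \left(7 - \left(-9 + 3 \left(7 + 1\right)\right)\right)^{3} = \left(7 - \left(-9 + 3 \cdot 8\right)\right)^{3} = \left(7 - \left(-9 + 24\right)\right)^{3} = \left(7 - 15\right)^{3} = \left(-8\right)^{3} = -512$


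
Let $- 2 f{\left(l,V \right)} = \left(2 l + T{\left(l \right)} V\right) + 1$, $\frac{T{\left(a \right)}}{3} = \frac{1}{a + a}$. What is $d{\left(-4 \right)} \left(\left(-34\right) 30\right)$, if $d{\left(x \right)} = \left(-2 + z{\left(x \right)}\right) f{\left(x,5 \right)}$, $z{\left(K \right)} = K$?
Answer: $\frac{54315}{2} \approx 27158.0$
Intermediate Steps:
$T{\left(a \right)} = \frac{3}{2 a}$ ($T{\left(a \right)} = \frac{3}{a + a} = \frac{3}{2 a}$)
$f{\left(l,V \right)} = - \frac{1}{2} - l - \frac{3 V}{4 l}$ ($f{\left(l,V \right)} = - \frac{\left(2 l + \frac{3}{2 l} V\right) + 1}{2} = - \frac{\left(2 l + \frac{3 V}{2 l}\right) + 1}{2} = - \frac{1 + 2 l + \frac{3 V}{2 l}}{2} = - \frac{1}{2} - l - \frac{3 V}{4 l}$)
$d{\left(x \right)} = \left(-2 + x\right) \left(- \frac{1}{2} - x - \frac{15}{4 x}\right)$
$d{\left(-4 \right)} \left(\left(-34\right) 30\right) = \left(- \frac{11}{4} - \left(-4\right)^{2} + \frac{3}{2} \left(-4\right) + \frac{15}{2 \left(-4\right)}\right) \left(\left(-34\right) 30\right) = \left(- \frac{11}{4} - 16 - 6 + \frac{15}{2} \left(- \frac{1}{4}\right)\right) \left(-1020\right) = \left(- \frac{11}{4} - 16 - 6 - \frac{15}{8}\right) \left(-1020\right) = \left(- \frac{213}{8}\right) \left(-1020\right) = \frac{54315}{2}$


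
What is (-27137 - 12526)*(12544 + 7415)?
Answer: -791633817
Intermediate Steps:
(-27137 - 12526)*(12544 + 7415) = -39663*19959 = -791633817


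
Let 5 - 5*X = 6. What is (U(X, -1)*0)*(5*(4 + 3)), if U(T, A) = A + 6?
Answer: 0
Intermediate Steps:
X = -⅕ (X = 1 - ⅕*6 = 1 - 6/5 = -⅕ ≈ -0.20000)
U(T, A) = 6 + A
(U(X, -1)*0)*(5*(4 + 3)) = ((6 - 1)*0)*(5*(4 + 3)) = (5*0)*(5*7) = 0*35 = 0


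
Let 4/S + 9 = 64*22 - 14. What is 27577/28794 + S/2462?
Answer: 47017050083/49091898390 ≈ 0.95774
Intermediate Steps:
S = 4/1385 (S = 4/(-9 + (64*22 - 14)) = 4/(-9 + (1408 - 14)) = 4/(-9 + 1394) = 4/1385 ≈ 0.0028881)
27577/28794 + S/2462 = 27577/28794 + (4/1385)/2462 = 27577*(1/28794) + (4/1385)*(1/2462) = 27577/28794 + 2/1704935 = 47017050083/49091898390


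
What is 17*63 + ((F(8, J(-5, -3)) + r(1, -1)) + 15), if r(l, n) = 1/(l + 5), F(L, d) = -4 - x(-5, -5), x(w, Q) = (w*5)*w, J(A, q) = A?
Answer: 5743/6 ≈ 957.17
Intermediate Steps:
x(w, Q) = 5*w² (x(w, Q) = (5*w)*w = 5*w²)
F(L, d) = -129 (F(L, d) = -4 - 5*(-5)² = -4 - 5*25 = -4 - 1*125 = -4 - 125 = -129)
r(l, n) = 1/(5 + l)
17*63 + ((F(8, J(-5, -3)) + r(1, -1)) + 15) = 17*63 + ((-129 + 1/(5 + 1)) + 15) = 1071 + ((-129 + 1/6) + 15) = 1071 + ((-129 + ⅙) + 15) = 1071 + (-773/6 + 15) = 1071 - 683/6 = 5743/6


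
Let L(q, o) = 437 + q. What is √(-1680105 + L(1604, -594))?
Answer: 4*I*√104879 ≈ 1295.4*I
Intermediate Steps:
√(-1680105 + L(1604, -594)) = √(-1680105 + (437 + 1604)) = √(-1680105 + 2041) = √(-1678064) = 4*I*√104879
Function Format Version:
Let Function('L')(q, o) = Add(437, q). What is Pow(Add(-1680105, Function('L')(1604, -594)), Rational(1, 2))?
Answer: Mul(4, I, Pow(104879, Rational(1, 2))) ≈ Mul(1295.4, I)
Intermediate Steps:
Pow(Add(-1680105, Function('L')(1604, -594)), Rational(1, 2)) = Pow(Add(-1680105, Add(437, 1604)), Rational(1, 2)) = Pow(Add(-1680105, 2041), Rational(1, 2)) = Pow(-1678064, Rational(1, 2)) = Mul(4, I, Pow(104879, Rational(1, 2)))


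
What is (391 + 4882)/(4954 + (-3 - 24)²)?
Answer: 5273/5683 ≈ 0.92785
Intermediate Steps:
(391 + 4882)/(4954 + (-3 - 24)²) = 5273/(4954 + (-27)²) = 5273/(4954 + 729) = 5273/5683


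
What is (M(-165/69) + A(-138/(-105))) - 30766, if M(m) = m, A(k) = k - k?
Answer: -707673/23 ≈ -30768.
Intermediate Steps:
A(k) = 0
(M(-165/69) + A(-138/(-105))) - 30766 = (-165/69 + 0) - 30766 = (-165*1/69 + 0) - 30766 = (-55/23 + 0) - 30766 = -55/23 - 30766 = -707673/23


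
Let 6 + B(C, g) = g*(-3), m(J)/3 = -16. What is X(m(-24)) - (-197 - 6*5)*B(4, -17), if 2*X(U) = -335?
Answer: 20095/2 ≈ 10048.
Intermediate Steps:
m(J) = -48 (m(J) = 3*(-16) = -48)
X(U) = -335/2 (X(U) = (½)*(-335) = -335/2)
B(C, g) = -6 - 3*g (B(C, g) = -6 + g*(-3) = -6 - 3*g)
X(m(-24)) - (-197 - 6*5)*B(4, -17) = -335/2 - (-197 - 6*5)*(-6 - 3*(-17)) = -335/2 - (-197 - 30)*(-6 + 51) = -335/2 - (-227)*45 = -335/2 - 1*(-10215) = -335/2 + 10215 = 20095/2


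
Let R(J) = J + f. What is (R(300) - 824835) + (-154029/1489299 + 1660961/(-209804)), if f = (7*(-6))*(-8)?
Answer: -12263450329254879/14879089876 ≈ -8.2421e+5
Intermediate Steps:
f = 336 (f = -42*(-8) = 336)
R(J) = 336 + J (R(J) = J + 336 = 336 + J)
(R(300) - 824835) + (-154029/1489299 + 1660961/(-209804)) = ((336 + 300) - 824835) + (-154029/1489299 + 1660961/(-209804)) = (636 - 824835) + (-154029*1/1489299 + 1660961*(-1/209804)) = -824199 + (-51343/496433 - 1660961/209804) = -824199 - 119332545555/14879089876 = -12263450329254879/14879089876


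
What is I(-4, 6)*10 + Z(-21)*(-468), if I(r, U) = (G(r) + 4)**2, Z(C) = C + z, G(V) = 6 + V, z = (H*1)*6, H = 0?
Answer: 10188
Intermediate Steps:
z = 0 (z = (0*1)*6 = 0*6 = 0)
Z(C) = C (Z(C) = C + 0 = C)
I(r, U) = (10 + r)**2 (I(r, U) = ((6 + r) + 4)**2 = (10 + r)**2)
I(-4, 6)*10 + Z(-21)*(-468) = (10 - 4)**2*10 - 21*(-468) = 6**2*10 + 9828 = 36*10 + 9828 = 360 + 9828 = 10188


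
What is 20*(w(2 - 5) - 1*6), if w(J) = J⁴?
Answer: 1500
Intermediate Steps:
20*(w(2 - 5) - 1*6) = 20*((2 - 5)⁴ - 1*6) = 20*((-3)⁴ - 6) = 20*(81 - 6) = 20*75 = 1500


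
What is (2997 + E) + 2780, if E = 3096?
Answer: 8873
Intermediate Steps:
(2997 + E) + 2780 = (2997 + 3096) + 2780 = 6093 + 2780 = 8873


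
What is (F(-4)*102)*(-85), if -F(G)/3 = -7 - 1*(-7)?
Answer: 0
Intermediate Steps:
F(G) = 0 (F(G) = -3*(-7 - 1*(-7)) = -3*(-7 + 7) = -3*0 = 0)
(F(-4)*102)*(-85) = (0*102)*(-85) = 0*(-85) = 0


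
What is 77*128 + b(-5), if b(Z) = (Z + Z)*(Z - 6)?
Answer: 9966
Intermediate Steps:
b(Z) = 2*Z*(-6 + Z) (b(Z) = (2*Z)*(-6 + Z) = 2*Z*(-6 + Z))
77*128 + b(-5) = 77*128 + 2*(-5)*(-6 - 5) = 9856 + 2*(-5)*(-11) = 9856 + 110 = 9966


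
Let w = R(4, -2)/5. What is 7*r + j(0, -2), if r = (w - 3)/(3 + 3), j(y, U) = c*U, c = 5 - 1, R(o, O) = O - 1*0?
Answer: -359/30 ≈ -11.967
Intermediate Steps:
R(o, O) = O (R(o, O) = O + 0 = O)
c = 4
w = -⅖ (w = -2/5 = -2*⅕ = -⅖ ≈ -0.40000)
j(y, U) = 4*U
r = -17/30 (r = (-⅖ - 3)/(3 + 3) = -17/5/6 = -17/5*⅙ = -17/30 ≈ -0.56667)
7*r + j(0, -2) = 7*(-17/30) + 4*(-2) = -119/30 - 8 = -359/30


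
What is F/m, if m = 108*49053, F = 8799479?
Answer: 8799479/5297724 ≈ 1.6610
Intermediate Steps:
m = 5297724
F/m = 8799479/5297724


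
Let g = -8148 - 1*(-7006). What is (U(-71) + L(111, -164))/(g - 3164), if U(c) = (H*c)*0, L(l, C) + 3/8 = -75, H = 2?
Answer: 603/34448 ≈ 0.017505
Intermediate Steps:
L(l, C) = -603/8 (L(l, C) = -3/8 - 75 = -603/8)
U(c) = 0 (U(c) = (2*c)*0 = 0)
g = -1142 (g = -8148 + 7006 = -1142)
(U(-71) + L(111, -164))/(g - 3164) = (0 - 603/8)/(-1142 - 3164) = -603/8/(-4306) = -603/8*(-1/4306) = 603/34448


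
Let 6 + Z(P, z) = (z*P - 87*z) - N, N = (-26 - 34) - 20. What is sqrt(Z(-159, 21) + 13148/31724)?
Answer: I*sqrt(320264605815)/7931 ≈ 71.355*I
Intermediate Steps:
N = -80 (N = -60 - 20 = -80)
Z(P, z) = 74 - 87*z + P*z (Z(P, z) = -6 + ((z*P - 87*z) - 1*(-80)) = -6 + ((P*z - 87*z) + 80) = -6 + ((-87*z + P*z) + 80) = -6 + (80 - 87*z + P*z) = 74 - 87*z + P*z)
sqrt(Z(-159, 21) + 13148/31724) = sqrt((74 - 87*21 - 159*21) + 13148/31724) = sqrt((74 - 1827 - 3339) + 13148*(1/31724)) = sqrt(-5092 + 3287/7931) = sqrt(-40381365/7931) = I*sqrt(320264605815)/7931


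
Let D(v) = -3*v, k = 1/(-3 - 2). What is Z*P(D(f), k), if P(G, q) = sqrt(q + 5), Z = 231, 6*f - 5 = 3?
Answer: 462*sqrt(30)/5 ≈ 506.10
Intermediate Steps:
f = 4/3 (f = 5/6 + (1/6)*3 = 5/6 + 1/2 = 4/3 ≈ 1.3333)
k = -1/5 (k = 1/(-5) = -1/5 ≈ -0.20000)
P(G, q) = sqrt(5 + q)
Z*P(D(f), k) = 231*sqrt(5 - 1/5) = 231*sqrt(24/5) = 231*(2*sqrt(30)/5) = 462*sqrt(30)/5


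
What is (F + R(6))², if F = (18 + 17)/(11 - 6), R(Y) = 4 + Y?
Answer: 289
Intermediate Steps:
F = 7 (F = 35/5 = 35*(⅕) = 7)
(F + R(6))² = (7 + (4 + 6))² = (7 + 10)² = 17² = 289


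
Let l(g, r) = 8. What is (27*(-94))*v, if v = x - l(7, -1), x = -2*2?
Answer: 30456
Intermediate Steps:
x = -4
v = -12 (v = -4 - 1*8 = -4 - 8 = -12)
(27*(-94))*v = (27*(-94))*(-12) = -2538*(-12) = 30456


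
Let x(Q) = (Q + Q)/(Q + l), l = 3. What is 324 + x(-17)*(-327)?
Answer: -3291/7 ≈ -470.14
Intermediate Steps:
x(Q) = 2*Q/(3 + Q) (x(Q) = (Q + Q)/(Q + 3) = (2*Q)/(3 + Q) = 2*Q/(3 + Q))
324 + x(-17)*(-327) = 324 + (2*(-17)/(3 - 17))*(-327) = 324 + (2*(-17)/(-14))*(-327) = 324 + (2*(-17)*(-1/14))*(-327) = 324 + (17/7)*(-327) = 324 - 5559/7 = -3291/7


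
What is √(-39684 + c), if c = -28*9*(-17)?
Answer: 10*I*√354 ≈ 188.15*I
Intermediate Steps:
c = 4284 (c = -252*(-17) = 4284)
√(-39684 + c) = √(-39684 + 4284) = √(-35400) = 10*I*√354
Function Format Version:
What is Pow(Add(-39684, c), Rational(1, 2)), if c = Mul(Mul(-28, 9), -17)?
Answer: Mul(10, I, Pow(354, Rational(1, 2))) ≈ Mul(188.15, I)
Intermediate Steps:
c = 4284 (c = Mul(-252, -17) = 4284)
Pow(Add(-39684, c), Rational(1, 2)) = Pow(Add(-39684, 4284), Rational(1, 2)) = Pow(-35400, Rational(1, 2)) = Mul(10, I, Pow(354, Rational(1, 2)))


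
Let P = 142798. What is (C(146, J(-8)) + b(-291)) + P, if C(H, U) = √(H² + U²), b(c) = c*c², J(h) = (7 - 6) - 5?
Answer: -24499373 + 2*√5333 ≈ -2.4499e+7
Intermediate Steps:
J(h) = -4 (J(h) = 1 - 5 = -4)
b(c) = c³
(C(146, J(-8)) + b(-291)) + P = (√(146² + (-4)²) + (-291)³) + 142798 = (√(21316 + 16) - 24642171) + 142798 = (√21332 - 24642171) + 142798 = (2*√5333 - 24642171) + 142798 = (-24642171 + 2*√5333) + 142798 = -24499373 + 2*√5333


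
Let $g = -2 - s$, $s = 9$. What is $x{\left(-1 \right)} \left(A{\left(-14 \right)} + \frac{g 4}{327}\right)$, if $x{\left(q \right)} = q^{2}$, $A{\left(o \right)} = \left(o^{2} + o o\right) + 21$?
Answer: $\frac{135007}{327} \approx 412.87$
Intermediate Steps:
$A{\left(o \right)} = 21 + 2 o^{2}$ ($A{\left(o \right)} = \left(o^{2} + o^{2}\right) + 21 = 2 o^{2} + 21 = 21 + 2 o^{2}$)
$g = -11$ ($g = -2 - 9 = -11$)
$x{\left(-1 \right)} \left(A{\left(-14 \right)} + \frac{g 4}{327}\right) = \left(-1\right)^{2} \left(\left(21 + 2 \left(-14\right)^{2}\right) + \frac{\left(-11\right) 4}{327}\right) = 1 \left(\left(21 + 2 \cdot 196\right) - \frac{44}{327}\right) = 1 \left(\left(21 + 392\right) - \frac{44}{327}\right) = 1 \left(413 - \frac{44}{327}\right) = 1 \cdot \frac{135007}{327} = \frac{135007}{327}$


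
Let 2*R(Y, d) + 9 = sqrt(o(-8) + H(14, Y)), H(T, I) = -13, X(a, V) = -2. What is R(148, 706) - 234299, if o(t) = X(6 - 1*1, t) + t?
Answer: -468607/2 + I*sqrt(23)/2 ≈ -2.343e+5 + 2.3979*I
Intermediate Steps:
o(t) = -2 + t
R(Y, d) = -9/2 + I*sqrt(23)/2 (R(Y, d) = -9/2 + sqrt((-2 - 8) - 13)/2 = -9/2 + sqrt(-10 - 13)/2 = -9/2 + sqrt(-23)/2 = -9/2 + (I*sqrt(23))/2 = -9/2 + I*sqrt(23)/2)
R(148, 706) - 234299 = (-9/2 + I*sqrt(23)/2) - 234299 = -468607/2 + I*sqrt(23)/2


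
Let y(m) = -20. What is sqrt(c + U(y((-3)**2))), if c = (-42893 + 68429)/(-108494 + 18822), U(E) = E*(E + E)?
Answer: 2*sqrt(25119391418)/11209 ≈ 28.279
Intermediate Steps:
U(E) = 2*E**2 (U(E) = E*(2*E) = 2*E**2)
c = -3192/11209 (c = 25536/(-89672) = 25536*(-1/89672) = -3192/11209 ≈ -0.28477)
sqrt(c + U(y((-3)**2))) = sqrt(-3192/11209 + 2*(-20)**2) = sqrt(-3192/11209 + 2*400) = sqrt(-3192/11209 + 800) = sqrt(8964008/11209) = 2*sqrt(25119391418)/11209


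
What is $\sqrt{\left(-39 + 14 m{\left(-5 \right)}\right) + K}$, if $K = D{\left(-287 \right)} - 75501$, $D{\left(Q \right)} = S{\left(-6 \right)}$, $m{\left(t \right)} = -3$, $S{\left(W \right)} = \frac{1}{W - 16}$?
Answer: $\frac{i \sqrt{36581710}}{22} \approx 274.92 i$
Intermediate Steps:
$S{\left(W \right)} = \frac{1}{-16 + W}$
$D{\left(Q \right)} = - \frac{1}{22}$ ($D{\left(Q \right)} = \frac{1}{-16 - 6} = \frac{1}{-22} = - \frac{1}{22}$)
$K = - \frac{1661023}{22}$ ($K = - \frac{1}{22} - 75501 = - \frac{1661023}{22} \approx -75501.0$)
$\sqrt{\left(-39 + 14 m{\left(-5 \right)}\right) + K} = \sqrt{\left(-39 + 14 \left(-3\right)\right) - \frac{1661023}{22}} = \sqrt{\left(-39 - 42\right) - \frac{1661023}{22}} = \sqrt{-81 - \frac{1661023}{22}} = \sqrt{- \frac{1662805}{22}} = \frac{i \sqrt{36581710}}{22}$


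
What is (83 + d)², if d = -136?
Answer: 2809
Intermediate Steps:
(83 + d)² = (83 - 136)² = (-53)² = 2809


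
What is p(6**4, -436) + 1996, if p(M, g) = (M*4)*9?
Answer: 48652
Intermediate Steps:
p(M, g) = 36*M (p(M, g) = (4*M)*9 = 36*M)
p(6**4, -436) + 1996 = 36*6**4 + 1996 = 36*1296 + 1996 = 46656 + 1996 = 48652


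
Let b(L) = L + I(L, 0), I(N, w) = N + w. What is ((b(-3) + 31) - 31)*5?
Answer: -30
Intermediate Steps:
b(L) = 2*L (b(L) = L + (L + 0) = L + L = 2*L)
((b(-3) + 31) - 31)*5 = ((2*(-3) + 31) - 31)*5 = ((-6 + 31) - 31)*5 = (25 - 31)*5 = -6*5 = -30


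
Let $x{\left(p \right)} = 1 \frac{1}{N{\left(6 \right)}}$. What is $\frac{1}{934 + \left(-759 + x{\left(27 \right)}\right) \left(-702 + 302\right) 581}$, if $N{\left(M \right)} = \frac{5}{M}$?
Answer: $\frac{1}{176113654} \approx 5.6782 \cdot 10^{-9}$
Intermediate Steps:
$x{\left(p \right)} = \frac{6}{5}$ ($x{\left(p \right)} = 1 \frac{1}{5 \cdot \frac{1}{6}} = 1 \frac{1}{\frac{5}{6}} = 1 \cdot \frac{6}{5} = \frac{6}{5}$)
$\frac{1}{934 + \left(-759 + x{\left(27 \right)}\right) \left(-702 + 302\right) 581} = \frac{1}{934 + \left(-759 + \frac{6}{5}\right) \left(-702 + 302\right) 581} = \frac{1}{934 + \left(- \frac{3789}{5}\right) \left(-400\right) 581} = \frac{1}{934 + 303120 \cdot 581} = \frac{1}{934 + 176112720} = \frac{1}{176113654}$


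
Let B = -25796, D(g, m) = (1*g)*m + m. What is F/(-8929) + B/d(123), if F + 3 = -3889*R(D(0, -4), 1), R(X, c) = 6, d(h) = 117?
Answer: -227602055/1044693 ≈ -217.86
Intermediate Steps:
D(g, m) = m + g*m (D(g, m) = g*m + m = m + g*m)
F = -23337 (F = -3 - 3889*6 = -3 - 23334 = -23337)
F/(-8929) + B/d(123) = -23337/(-8929) - 25796/117 = -23337*(-1/8929) - 25796*1/117 = 23337/8929 - 25796/117 = -227602055/1044693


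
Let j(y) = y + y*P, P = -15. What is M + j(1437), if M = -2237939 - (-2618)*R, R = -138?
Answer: -2619341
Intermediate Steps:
M = -2599223 (M = -2237939 - (-2618)*(-138) = -2237939 - 1*361284 = -2237939 - 361284 = -2599223)
j(y) = -14*y (j(y) = y + y*(-15) = y - 15*y = -14*y)
M + j(1437) = -2599223 - 14*1437 = -2599223 - 20118 = -2619341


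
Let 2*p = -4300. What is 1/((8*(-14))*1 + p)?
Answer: -1/2262 ≈ -0.00044209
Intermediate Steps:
p = -2150 (p = (½)*(-4300) = -2150)
1/((8*(-14))*1 + p) = 1/((8*(-14))*1 - 2150) = 1/(-112*1 - 2150) = 1/(-112 - 2150) = 1/(-2262) = -1/2262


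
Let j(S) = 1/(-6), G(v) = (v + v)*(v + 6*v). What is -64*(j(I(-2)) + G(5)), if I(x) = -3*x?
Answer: -67168/3 ≈ -22389.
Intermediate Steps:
G(v) = 14*v**2 (G(v) = (2*v)*(7*v) = 14*v**2)
j(S) = -1/6
-64*(j(I(-2)) + G(5)) = -64*(-1/6 + 14*5**2) = -64*(-1/6 + 14*25) = -64*(-1/6 + 350) = -64*2099/6 = -67168/3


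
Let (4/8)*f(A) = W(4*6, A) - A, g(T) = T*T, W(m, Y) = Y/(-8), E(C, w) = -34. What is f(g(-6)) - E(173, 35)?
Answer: -47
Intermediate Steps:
W(m, Y) = -Y/8
g(T) = T**2
f(A) = -9*A/4 (f(A) = 2*(-A/8 - A) = 2*(-9*A/8) = -9*A/4)
f(g(-6)) - E(173, 35) = -9/4*(-6)**2 - 1*(-34) = -9/4*36 + 34 = -81 + 34 = -47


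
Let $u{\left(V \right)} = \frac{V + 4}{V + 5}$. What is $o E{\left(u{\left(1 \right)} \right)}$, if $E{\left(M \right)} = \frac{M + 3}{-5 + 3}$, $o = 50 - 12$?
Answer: $- \frac{437}{6} \approx -72.833$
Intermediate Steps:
$o = 38$
$u{\left(V \right)} = \frac{4 + V}{5 + V}$
$E{\left(M \right)} = - \frac{3}{2} - \frac{M}{2}$ ($E{\left(M \right)} = \frac{3 + M}{-2} = \left(3 + M\right) \left(- \frac{1}{2}\right) = - \frac{3}{2} - \frac{M}{2}$)
$o E{\left(u{\left(1 \right)} \right)} = 38 \left(- \frac{3}{2} - \frac{\frac{1}{5 + 1} \left(4 + 1\right)}{2}\right) = 38 \left(- \frac{3}{2} - \frac{\frac{1}{6} \cdot 5}{2}\right) = 38 \left(- \frac{3}{2} - \frac{5}{12}\right) = 38 \left(- \frac{23}{12}\right) = - \frac{437}{6}$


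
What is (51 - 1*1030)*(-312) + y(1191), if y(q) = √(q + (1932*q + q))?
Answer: 305448 + √2303394 ≈ 3.0697e+5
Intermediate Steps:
y(q) = √1934*√q (y(q) = √(q + 1933*q) = √(1934*q) = √1934*√q)
(51 - 1*1030)*(-312) + y(1191) = (51 - 1*1030)*(-312) + √1934*√1191 = (51 - 1030)*(-312) + √2303394 = -979*(-312) + √2303394 = 305448 + √2303394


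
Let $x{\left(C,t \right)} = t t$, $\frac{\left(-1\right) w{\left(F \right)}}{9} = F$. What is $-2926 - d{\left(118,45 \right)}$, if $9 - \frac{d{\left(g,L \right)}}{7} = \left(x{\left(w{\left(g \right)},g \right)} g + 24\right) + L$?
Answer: $11498718$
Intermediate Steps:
$w{\left(F \right)} = - 9 F$
$x{\left(C,t \right)} = t^{2}$
$d{\left(g,L \right)} = -105 - 7 L - 7 g^{3}$ ($d{\left(g,L \right)} = 63 - 7 \left(\left(g^{2} g + 24\right) + L\right) = 63 - 7 \left(\left(g^{3} + 24\right) + L\right) = 63 - 7 \left(\left(24 + g^{3}\right) + L\right) = 63 - 7 \left(24 + L + g^{3}\right) = 63 - \left(168 + 7 L + 7 g^{3}\right) = -105 - 7 L - 7 g^{3}$)
$-2926 - d{\left(118,45 \right)} = -2926 - \left(-105 - 315 - 7 \cdot 118^{3}\right) = -2926 - \left(-105 - 315 - 11501224\right) = -2926 - -11501644 = -2926 + 11501644 = 11498718$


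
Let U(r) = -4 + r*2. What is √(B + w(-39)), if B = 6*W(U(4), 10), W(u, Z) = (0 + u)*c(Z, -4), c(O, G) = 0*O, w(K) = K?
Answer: I*√39 ≈ 6.245*I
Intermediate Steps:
U(r) = -4 + 2*r
c(O, G) = 0
W(u, Z) = 0 (W(u, Z) = (0 + u)*0 = u*0 = 0)
B = 0 (B = 6*0 = 0)
√(B + w(-39)) = √(0 - 39) = √(-39) = I*√39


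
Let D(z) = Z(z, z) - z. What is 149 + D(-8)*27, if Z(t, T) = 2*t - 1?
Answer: -94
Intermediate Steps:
Z(t, T) = -1 + 2*t
D(z) = -1 + z (D(z) = (-1 + 2*z) - z = -1 + z)
149 + D(-8)*27 = 149 + (-1 - 8)*27 = 149 - 9*27 = 149 - 243 = -94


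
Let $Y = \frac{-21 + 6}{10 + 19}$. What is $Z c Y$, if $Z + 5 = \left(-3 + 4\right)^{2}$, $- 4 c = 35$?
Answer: $- \frac{525}{29} \approx -18.103$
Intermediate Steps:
$c = - \frac{35}{4}$ ($c = \left(- \frac{1}{4}\right) 35 = - \frac{35}{4} \approx -8.75$)
$Z = -4$ ($Z = -5 + \left(-3 + 4\right)^{2} = -5 + 1^{2} = -5 + 1 = -4$)
$Y = - \frac{15}{29} \approx -0.51724$
$Z c Y = \left(-4\right) \left(- \frac{35}{4}\right) \left(- \frac{15}{29}\right) = 35 \left(- \frac{15}{29}\right) = - \frac{525}{29}$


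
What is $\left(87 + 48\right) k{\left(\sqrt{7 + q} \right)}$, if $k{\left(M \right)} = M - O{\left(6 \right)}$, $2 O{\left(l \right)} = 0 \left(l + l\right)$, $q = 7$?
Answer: $135 \sqrt{14} \approx 505.12$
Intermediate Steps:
$O{\left(l \right)} = 0$ ($O{\left(l \right)} = \frac{0 \left(l + l\right)}{2} = \frac{0 \cdot 2 l}{2} = \frac{1}{2} \cdot 0 = 0$)
$k{\left(M \right)} = M$ ($k{\left(M \right)} = M - 0 = M + 0 = M$)
$\left(87 + 48\right) k{\left(\sqrt{7 + q} \right)} = \left(87 + 48\right) \sqrt{7 + 7} = 135 \sqrt{14}$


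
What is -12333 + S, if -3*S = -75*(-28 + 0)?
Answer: -13033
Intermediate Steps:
S = -700 (S = -(-25)*(-28 + 0) = -(-25)*(-28) = -⅓*2100 = -700)
-12333 + S = -12333 - 700 = -13033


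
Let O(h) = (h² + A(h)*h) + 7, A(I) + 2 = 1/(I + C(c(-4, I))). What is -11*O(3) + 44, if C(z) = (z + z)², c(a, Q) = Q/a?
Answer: -506/7 ≈ -72.286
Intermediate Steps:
C(z) = 4*z² (C(z) = (2*z)² = 4*z²)
A(I) = -2 + 1/(I + I²/4) (A(I) = -2 + 1/(I + 4*(I/(-4))²) = -2 + 1/(I + 4*(I*(-¼))²) = -2 + 1/(I + 4*(-I/4)²) = -2 + 1/(I + 4*(I²/16)) = -2 + 1/(I + I²/4))
O(h) = 7 + h² + 2*(2 - h² - 4*h)/(4 + h) (O(h) = (h² + (2*(2 - h² - 4*h)/(h*(4 + h)))*h) + 7 = (h² + 2*(2 - h² - 4*h)/(4 + h)) + 7 = 7 + h² + 2*(2 - h² - 4*h)/(4 + h))
-11*O(3) + 44 = -11*(32 + 3³ - 1*3 + 2*3²)/(4 + 3) + 44 = -11*(32 + 27 - 3 + 2*9)/7 + 44 = -11*(32 + 27 - 3 + 18)/7 + 44 = -11*74/7 + 44 = -814/7 + 44 = -506/7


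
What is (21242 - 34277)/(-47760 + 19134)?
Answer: 4345/9542 ≈ 0.45536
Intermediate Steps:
(21242 - 34277)/(-47760 + 19134) = -13035/(-28626) = -13035*(-1/28626) = 4345/9542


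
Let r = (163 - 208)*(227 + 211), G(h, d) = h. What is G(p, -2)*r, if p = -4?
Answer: 78840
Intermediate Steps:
r = -19710 (r = -45*438 = -19710)
G(p, -2)*r = -4*(-19710) = 78840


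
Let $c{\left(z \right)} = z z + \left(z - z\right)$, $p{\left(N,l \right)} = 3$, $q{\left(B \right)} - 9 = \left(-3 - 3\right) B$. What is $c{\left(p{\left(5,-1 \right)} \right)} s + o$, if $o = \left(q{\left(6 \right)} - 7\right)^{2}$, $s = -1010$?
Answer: $-7934$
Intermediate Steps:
$q{\left(B \right)} = 9 - 6 B$ ($q{\left(B \right)} = 9 + \left(-3 - 3\right) B = 9 - 6 B$)
$c{\left(z \right)} = z^{2}$ ($c{\left(z \right)} = z^{2} + 0 = z^{2}$)
$o = 1156$ ($o = \left(\left(9 - 36\right) - 7\right)^{2} = \left(-27 - 7\right)^{2} = \left(-34\right)^{2} = 1156$)
$c{\left(p{\left(5,-1 \right)} \right)} s + o = 3^{2} \left(-1010\right) + 1156 = 9 \left(-1010\right) + 1156 = -9090 + 1156 = -7934$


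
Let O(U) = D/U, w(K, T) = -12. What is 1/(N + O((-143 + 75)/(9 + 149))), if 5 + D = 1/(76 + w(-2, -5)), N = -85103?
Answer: -2176/185158927 ≈ -1.1752e-5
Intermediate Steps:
D = -319/64 (D = -5 + 1/(76 - 12) = -5 + 1/64 = -319/64 ≈ -4.9844)
O(U) = -319/(64*U)
1/(N + O((-143 + 75)/(9 + 149))) = 1/(-85103 - 319*(9 + 149)/(-143 + 75)/64) = 1/(-85103 - 319/(64*((-68/158)))) = 1/(-85103 - 319/(64*((-68*1/158)))) = 1/(-85103 - 319/(64*(-34/79))) = 1/(-85103 - 319/64*(-79/34)) = 1/(-85103 + 25201/2176) = 1/(-185158927/2176) = -2176/185158927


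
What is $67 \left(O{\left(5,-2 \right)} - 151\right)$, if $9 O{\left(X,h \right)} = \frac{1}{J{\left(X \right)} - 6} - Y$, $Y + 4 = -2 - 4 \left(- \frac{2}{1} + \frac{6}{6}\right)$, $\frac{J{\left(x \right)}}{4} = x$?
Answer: $- \frac{1272799}{126} \approx -10102.0$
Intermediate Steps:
$J{\left(x \right)} = 4 x$
$Y = -2$ ($Y = -4 - \left(2 + 4 \left(- \frac{2}{1} + \frac{6}{6}\right)\right) = -4 - \left(2 + 4 \left(\left(-2\right) 1 + 6 \cdot \frac{1}{6}\right)\right) = -4 - \left(2 + 4 \left(-2 + 1\right)\right) = -4 - -2 = -4 + \left(-2 + 4\right) = -4 + 2 = -2$)
$O{\left(X,h \right)} = \frac{2}{9} + \frac{1}{9 \left(-6 + 4 X\right)}$ ($O{\left(X,h \right)} = \frac{\frac{1}{4 X - 6} - -2}{9} = \frac{\frac{1}{-6 + 4 X} + 2}{9} = \frac{2 + \frac{1}{-6 + 4 X}}{9} = \frac{2}{9} + \frac{1}{9 \left(-6 + 4 X\right)}$)
$67 \left(O{\left(5,-2 \right)} - 151\right) = 67 \left(\frac{-11 + 8 \cdot 5}{18 \left(-3 + 2 \cdot 5\right)} - 151\right) = 67 \left(\frac{-11 + 40}{18 \left(-3 + 10\right)} - 151\right) = 67 \left(\frac{1}{18} \cdot \frac{1}{7} \cdot 29 - 151\right) = 67 \left(\frac{29}{126} - 151\right) = 67 \left(- \frac{18997}{126}\right) = - \frac{1272799}{126}$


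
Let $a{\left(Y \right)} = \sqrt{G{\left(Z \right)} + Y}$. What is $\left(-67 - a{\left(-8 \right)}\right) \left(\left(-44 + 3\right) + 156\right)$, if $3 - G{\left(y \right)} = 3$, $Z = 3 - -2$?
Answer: $-7705 - 230 i \sqrt{2} \approx -7705.0 - 325.27 i$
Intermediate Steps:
$Z = 5$ ($Z = 3 + 2 = 5$)
$G{\left(y \right)} = 0$ ($G{\left(y \right)} = 3 - 3 = 0$)
$a{\left(Y \right)} = \sqrt{Y}$ ($a{\left(Y \right)} = \sqrt{0 + Y} = \sqrt{Y}$)
$\left(-67 - a{\left(-8 \right)}\right) \left(\left(-44 + 3\right) + 156\right) = \left(-67 - \sqrt{-8}\right) \left(\left(-44 + 3\right) + 156\right) = \left(-67 - 2 i \sqrt{2}\right) \left(-41 + 156\right) = \left(-67 - 2 i \sqrt{2}\right) 115 = -7705 - 230 i \sqrt{2}$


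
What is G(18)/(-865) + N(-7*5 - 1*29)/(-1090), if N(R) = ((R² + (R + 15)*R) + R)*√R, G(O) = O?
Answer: -18/865 - 28672*I/545 ≈ -0.020809 - 52.609*I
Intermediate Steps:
N(R) = √R*(R + R² + R*(15 + R)) (N(R) = ((R² + (15 + R)*R) + R)*√R = ((R² + R*(15 + R)) + R)*√R = (R + R² + R*(15 + R))*√R = √R*(R + R² + R*(15 + R)))
G(18)/(-865) + N(-7*5 - 1*29)/(-1090) = 18/(-865) + (2*(-7*5 - 1*29)^(3/2)*(8 + (-7*5 - 1*29)))/(-1090) = 18*(-1/865) + (2*(-35 - 29)^(3/2)*(8 + (-35 - 29)))*(-1/1090) = -18/865 + (2*(-64)^(3/2)*(8 - 64))*(-1/1090) = -18/865 + (2*(-512*I)*(-56))*(-1/1090) = -18/865 + (57344*I)*(-1/1090) = -18/865 - 28672*I/545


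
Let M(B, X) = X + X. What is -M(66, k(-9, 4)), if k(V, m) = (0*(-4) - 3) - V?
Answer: -12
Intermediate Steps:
k(V, m) = -3 - V (k(V, m) = (0 - 3) - V = -3 - V)
M(B, X) = 2*X
-M(66, k(-9, 4)) = -2*(-3 - 1*(-9)) = -2*(-3 + 9) = -2*6 = -1*12 = -12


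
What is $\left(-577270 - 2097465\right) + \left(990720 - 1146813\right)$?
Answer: $-2830828$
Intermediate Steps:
$\left(-577270 - 2097465\right) + \left(990720 - 1146813\right) = -2674735 - 156093 = -2830828$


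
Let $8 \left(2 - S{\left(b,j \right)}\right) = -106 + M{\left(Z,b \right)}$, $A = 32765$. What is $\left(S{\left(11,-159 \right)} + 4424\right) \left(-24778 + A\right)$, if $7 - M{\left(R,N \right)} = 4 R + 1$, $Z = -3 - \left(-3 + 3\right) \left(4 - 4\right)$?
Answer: $35438319$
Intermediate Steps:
$Z = -3$ ($Z = -3 - 0 \cdot 0 = -3 - 0 = -3 + 0 = -3$)
$M{\left(R,N \right)} = 6 - 4 R$ ($M{\left(R,N \right)} = 7 - \left(4 R + 1\right) = 7 - \left(1 + 4 R\right) = 6 - 4 R$)
$S{\left(b,j \right)} = 13$ ($S{\left(b,j \right)} = 2 - \frac{-106 + \left(6 - -12\right)}{8} = 2 - \frac{-106 + \left(6 + 12\right)}{8} = 2 - \frac{-106 + 18}{8} = 2 - -11 = 2 + 11 = 13$)
$\left(S{\left(11,-159 \right)} + 4424\right) \left(-24778 + A\right) = \left(13 + 4424\right) \left(-24778 + 32765\right) = 4437 \cdot 7987 = 35438319$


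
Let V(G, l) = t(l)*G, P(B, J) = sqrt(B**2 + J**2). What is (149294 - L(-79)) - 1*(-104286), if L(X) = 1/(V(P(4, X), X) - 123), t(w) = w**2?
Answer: 61800144519242917/243710641688 - 6241*sqrt(6257)/243710641688 ≈ 2.5358e+5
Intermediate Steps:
V(G, l) = G*l**2 (V(G, l) = l**2*G = G*l**2)
L(X) = 1/(-123 + X**2*sqrt(16 + X**2)) (L(X) = 1/(sqrt(4**2 + X**2)*X**2 - 123) = 1/(sqrt(16 + X**2)*X**2 - 123) = 1/(X**2*sqrt(16 + X**2) - 123) = 1/(-123 + X**2*sqrt(16 + X**2)))
(149294 - L(-79)) - 1*(-104286) = (149294 - 1/(-123 + (-79)**2*sqrt(16 + (-79)**2))) - 1*(-104286) = (149294 - 1/(-123 + 6241*sqrt(16 + 6241))) + 104286 = (149294 - 1/(-123 + 6241*sqrt(6257))) + 104286 = 253580 - 1/(-123 + 6241*sqrt(6257))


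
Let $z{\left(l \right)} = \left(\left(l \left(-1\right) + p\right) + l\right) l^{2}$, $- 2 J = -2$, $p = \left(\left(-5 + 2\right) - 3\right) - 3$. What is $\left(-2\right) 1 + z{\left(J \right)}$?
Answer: $-11$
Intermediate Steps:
$p = -9$ ($p = \left(-3 - 3\right) - 3 = -6 - 3 = -9$)
$J = 1$ ($J = \left(- \frac{1}{2}\right) \left(-2\right) = 1$)
$z{\left(l \right)} = - 9 l^{2}$ ($z{\left(l \right)} = \left(\left(l \left(-1\right) - 9\right) + l\right) l^{2} = \left(\left(- l - 9\right) + l\right) l^{2} = \left(\left(-9 - l\right) + l\right) l^{2} = - 9 l^{2}$)
$\left(-2\right) 1 + z{\left(J \right)} = \left(-2\right) 1 - 9 \cdot 1^{2} = -2 - 9 = -11$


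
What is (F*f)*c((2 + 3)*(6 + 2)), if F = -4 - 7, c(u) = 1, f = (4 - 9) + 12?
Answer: -77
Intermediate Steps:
f = 7 (f = -5 + 12 = 7)
F = -11
(F*f)*c((2 + 3)*(6 + 2)) = -11*7*1 = -77*1 = -77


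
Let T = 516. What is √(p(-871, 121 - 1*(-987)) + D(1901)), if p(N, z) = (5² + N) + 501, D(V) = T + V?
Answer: 2*√518 ≈ 45.519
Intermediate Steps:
D(V) = 516 + V
p(N, z) = 526 + N (p(N, z) = (25 + N) + 501 = 526 + N)
√(p(-871, 121 - 1*(-987)) + D(1901)) = √((526 - 871) + (516 + 1901)) = √(-345 + 2417) = √2072 = 2*√518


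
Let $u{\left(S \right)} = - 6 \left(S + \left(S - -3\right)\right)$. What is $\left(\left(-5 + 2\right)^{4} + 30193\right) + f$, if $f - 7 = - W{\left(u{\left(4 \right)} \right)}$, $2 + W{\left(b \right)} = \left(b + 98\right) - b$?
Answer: $30185$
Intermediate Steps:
$u{\left(S \right)} = -18 - 12 S$ ($u{\left(S \right)} = - 6 \left(S + \left(S + 3\right)\right) = - 6 \left(S + \left(3 + S\right)\right) = - 6 \left(3 + 2 S\right) = -18 - 12 S$)
$W{\left(b \right)} = 96$ ($W{\left(b \right)} = -2 + \left(\left(b + 98\right) - b\right) = -2 + \left(\left(98 + b\right) - b\right) = -2 + 98 = 96$)
$f = -89$ ($f = 7 - 96 = -89$)
$\left(\left(-5 + 2\right)^{4} + 30193\right) + f = \left(\left(-5 + 2\right)^{4} + 30193\right) - 89 = \left(\left(-3\right)^{4} + 30193\right) - 89 = \left(81 + 30193\right) - 89 = 30274 - 89 = 30185$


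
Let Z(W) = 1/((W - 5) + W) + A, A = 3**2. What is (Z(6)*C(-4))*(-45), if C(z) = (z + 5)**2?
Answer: -2880/7 ≈ -411.43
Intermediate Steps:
A = 9
C(z) = (5 + z)**2
Z(W) = 9 + 1/(-5 + 2*W) (Z(W) = 1/((W - 5) + W) + 9 = 1/((-5 + W) + W) + 9 = 1/(-5 + 2*W) + 9 = 9 + 1/(-5 + 2*W))
(Z(6)*C(-4))*(-45) = ((2*(-22 + 9*6)/(-5 + 2*6))*(5 - 4)**2)*(-45) = ((2*(-22 + 54)/(-5 + 12))*1**2)*(-45) = ((2*32/7)*1)*(-45) = ((2*(1/7)*32)*1)*(-45) = ((64/7)*1)*(-45) = (64/7)*(-45) = -2880/7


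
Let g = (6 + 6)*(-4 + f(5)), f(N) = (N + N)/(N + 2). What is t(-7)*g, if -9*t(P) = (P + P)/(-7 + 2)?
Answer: 48/5 ≈ 9.6000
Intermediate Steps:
f(N) = 2*N/(2 + N) (f(N) = (2*N)/(2 + N) = 2*N/(2 + N))
t(P) = 2*P/45 (t(P) = -(P + P)/(9*(-7 + 2)) = -2*P/(9*(-5)) = -2*P*(-1)/(9*5) = -(-2)*P/45 = 2*P/45)
g = -216/7 (g = (6 + 6)*(-4 + 2*5/(2 + 5)) = 12*(-4 + 2*5/7) = 12*(-4 + 2*5*(⅐)) = 12*(-4 + 10/7) = 12*(-18/7) = -216/7 ≈ -30.857)
t(-7)*g = ((2/45)*(-7))*(-216/7) = -14/45*(-216/7) = 48/5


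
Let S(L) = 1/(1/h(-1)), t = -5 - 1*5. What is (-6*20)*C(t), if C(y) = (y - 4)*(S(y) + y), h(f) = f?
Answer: -18480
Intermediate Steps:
t = -10 (t = -5 - 5 = -10)
S(L) = -1 (S(L) = 1/(1/(-1)) = 1/(-1) = -1)
C(y) = (-1 + y)*(-4 + y) (C(y) = (y - 4)*(-1 + y) = (-4 + y)*(-1 + y) = (-1 + y)*(-4 + y))
(-6*20)*C(t) = (-6*20)*(4 + (-10)² - 5*(-10)) = -120*(4 + 100 + 50) = -120*154 = -18480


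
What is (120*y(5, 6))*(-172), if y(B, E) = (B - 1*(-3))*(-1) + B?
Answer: 61920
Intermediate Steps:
y(B, E) = -3 (y(B, E) = (B + 3)*(-1) + B = (3 + B)*(-1) + B = (-3 - B) + B = -3)
(120*y(5, 6))*(-172) = (120*(-3))*(-172) = -360*(-172) = 61920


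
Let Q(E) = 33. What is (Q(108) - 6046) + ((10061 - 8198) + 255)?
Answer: -3895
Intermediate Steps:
(Q(108) - 6046) + ((10061 - 8198) + 255) = (33 - 6046) + ((10061 - 8198) + 255) = -6013 + (1863 + 255) = -6013 + 2118 = -3895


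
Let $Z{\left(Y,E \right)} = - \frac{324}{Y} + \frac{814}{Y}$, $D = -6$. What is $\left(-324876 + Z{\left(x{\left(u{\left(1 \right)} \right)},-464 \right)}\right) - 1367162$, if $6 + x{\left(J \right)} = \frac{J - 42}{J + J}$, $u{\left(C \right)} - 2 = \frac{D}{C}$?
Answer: $-1693998$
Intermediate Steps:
$u{\left(C \right)} = 2 - \frac{6}{C}$
$x{\left(J \right)} = -6 + \frac{-42 + J}{2 J}$ ($x{\left(J \right)} = -6 + \frac{J - 42}{J + J} = -6 + \frac{-42 + J}{2 J}$)
$Z{\left(Y,E \right)} = \frac{490}{Y}$
$\left(-324876 + Z{\left(x{\left(u{\left(1 \right)} \right)},-464 \right)}\right) - 1367162 = \left(-324876 + \frac{490}{- \frac{11}{2} - \frac{21}{2 - \frac{6}{1}}}\right) - 1367162 = \left(-324876 + \frac{490}{- \frac{11}{2} - \frac{21}{2 - 6}}\right) - 1367162 = \left(-324876 + \frac{490}{- \frac{11}{2} - \frac{21}{-4}}\right) - 1367162 = \left(-324876 + \frac{490}{- \frac{11}{2} - - \frac{21}{4}}\right) - 1367162 = \left(-324876 + \frac{490}{- \frac{11}{2} + \frac{21}{4}}\right) - 1367162 = \left(-324876 + \frac{490}{- \frac{1}{4}}\right) - 1367162 = \left(-324876 + 490 \left(-4\right)\right) - 1367162 = \left(-324876 - 1960\right) - 1367162 = -326836 - 1367162 = -1693998$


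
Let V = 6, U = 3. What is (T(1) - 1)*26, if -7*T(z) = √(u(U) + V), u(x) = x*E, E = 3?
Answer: -26 - 26*√15/7 ≈ -40.385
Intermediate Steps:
u(x) = 3*x (u(x) = x*3 = 3*x)
T(z) = -√15/7 (T(z) = -√(3*3 + 6)/7 = -√(9 + 6)/7 = -√15/7)
(T(1) - 1)*26 = (-√15/7 - 1)*26 = (-1 - √15/7)*26 = -26 - 26*√15/7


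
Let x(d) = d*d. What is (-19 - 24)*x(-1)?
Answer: -43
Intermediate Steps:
x(d) = d²
(-19 - 24)*x(-1) = (-19 - 24)*(-1)² = -43*1 = -43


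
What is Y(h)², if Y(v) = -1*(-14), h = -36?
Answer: 196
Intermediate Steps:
Y(v) = 14
Y(h)² = 14² = 196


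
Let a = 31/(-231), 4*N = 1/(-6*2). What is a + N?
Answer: -191/1232 ≈ -0.15503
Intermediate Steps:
N = -1/48 (N = 1/(4*((-6*2))) = (1/4)/(-12) = (1/4)*(-1/12) = -1/48 ≈ -0.020833)
a = -31/231 (a = 31*(-1/231) = -31/231 ≈ -0.13420)
a + N = -31/231 - 1/48 = -191/1232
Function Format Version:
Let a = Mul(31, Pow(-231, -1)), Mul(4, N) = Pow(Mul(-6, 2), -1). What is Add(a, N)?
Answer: Rational(-191, 1232) ≈ -0.15503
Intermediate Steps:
N = Rational(-1, 48) (N = Mul(Rational(1, 4), Pow(Mul(-6, 2), -1)) = Mul(Rational(1, 4), Pow(-12, -1)) = Mul(Rational(1, 4), Rational(-1, 12)) = Rational(-1, 48) ≈ -0.020833)
a = Rational(-31, 231) (a = Mul(31, Rational(-1, 231)) = Rational(-31, 231) ≈ -0.13420)
Add(a, N) = Add(Rational(-31, 231), Rational(-1, 48)) = Rational(-191, 1232)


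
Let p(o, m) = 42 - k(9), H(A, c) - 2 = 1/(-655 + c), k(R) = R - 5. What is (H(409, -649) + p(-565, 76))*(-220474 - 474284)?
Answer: -18118941261/652 ≈ -2.7790e+7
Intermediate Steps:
k(R) = -5 + R
H(A, c) = 2 + 1/(-655 + c)
p(o, m) = 38 (p(o, m) = 42 - (-5 + 9) = 42 - 1*4 = 42 - 4 = 38)
(H(409, -649) + p(-565, 76))*(-220474 - 474284) = ((-1309 + 2*(-649))/(-655 - 649) + 38)*(-220474 - 474284) = ((-1309 - 1298)/(-1304) + 38)*(-694758) = (-1/1304*(-2607) + 38)*(-694758) = (2607/1304 + 38)*(-694758) = (52159/1304)*(-694758) = -18118941261/652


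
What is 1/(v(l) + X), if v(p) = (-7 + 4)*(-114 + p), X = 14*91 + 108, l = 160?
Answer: 1/1244 ≈ 0.00080386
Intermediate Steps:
X = 1382 (X = 1274 + 108 = 1382)
v(p) = 342 - 3*p (v(p) = -3*(-114 + p) = 342 - 3*p)
1/(v(l) + X) = 1/((342 - 3*160) + 1382) = 1/((342 - 480) + 1382) = 1/(-138 + 1382) = 1/1244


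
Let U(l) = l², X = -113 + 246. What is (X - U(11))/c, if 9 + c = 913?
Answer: 3/226 ≈ 0.013274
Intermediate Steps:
c = 904 (c = -9 + 913 = 904)
X = 133
(X - U(11))/c = (133 - 1*11²)/904 = (133 - 1*121)*(1/904) = (133 - 121)*(1/904) = 12*(1/904) = 3/226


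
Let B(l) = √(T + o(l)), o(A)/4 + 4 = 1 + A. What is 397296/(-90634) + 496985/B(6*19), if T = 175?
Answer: -198648/45317 + 496985*√619/619 ≈ 19971.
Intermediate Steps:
o(A) = -12 + 4*A (o(A) = -16 + 4*(1 + A) = -16 + (4 + 4*A) = -12 + 4*A)
B(l) = √(163 + 4*l) (B(l) = √(175 + (-12 + 4*l)) = √(163 + 4*l))
397296/(-90634) + 496985/B(6*19) = 397296/(-90634) + 496985/(√(163 + 4*(6*19))) = 397296*(-1/90634) + 496985/(√(163 + 4*114)) = -198648/45317 + 496985/(√(163 + 456)) = -198648/45317 + 496985/(√619) = -198648/45317 + 496985*(√619/619) = -198648/45317 + 496985*√619/619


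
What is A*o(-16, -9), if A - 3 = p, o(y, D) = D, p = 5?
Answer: -72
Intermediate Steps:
A = 8 (A = 3 + 5 = 8)
A*o(-16, -9) = 8*(-9) = -72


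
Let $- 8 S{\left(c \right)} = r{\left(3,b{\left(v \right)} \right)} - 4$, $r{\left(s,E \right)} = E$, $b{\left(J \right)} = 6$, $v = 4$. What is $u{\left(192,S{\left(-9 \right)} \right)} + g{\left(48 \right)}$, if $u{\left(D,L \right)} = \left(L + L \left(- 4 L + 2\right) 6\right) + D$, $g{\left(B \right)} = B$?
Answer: $\frac{941}{4} \approx 235.25$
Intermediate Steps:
$S{\left(c \right)} = - \frac{1}{4}$ ($S{\left(c \right)} = - \frac{6 - 4}{8} = \left(- \frac{1}{8}\right) 2 = - \frac{1}{4}$)
$u{\left(D,L \right)} = D + L + 6 L \left(2 - 4 L\right)$ ($u{\left(D,L \right)} = \left(L + L \left(2 - 4 L\right) 6\right) + D = \left(L + 6 L \left(2 - 4 L\right)\right) + D = D + L + 6 L \left(2 - 4 L\right)$)
$u{\left(192,S{\left(-9 \right)} \right)} + g{\left(48 \right)} = \left(192 - 24 \left(- \frac{1}{4}\right)^{2} + 13 \left(- \frac{1}{4}\right)\right) + 48 = \left(192 - \frac{3}{2} - \frac{13}{4}\right) + 48 = \frac{749}{4} + 48 = \frac{941}{4}$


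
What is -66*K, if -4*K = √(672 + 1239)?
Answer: 231*√39/2 ≈ 721.30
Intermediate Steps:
K = -7*√39/4 (K = -√(672 + 1239)/4 = -7*√39/4 ≈ -10.929)
-66*K = -(-231)*√39/2 = 231*√39/2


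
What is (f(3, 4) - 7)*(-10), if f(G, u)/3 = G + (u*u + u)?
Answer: -620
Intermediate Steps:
f(G, u) = 3*G + 3*u + 3*u² (f(G, u) = 3*(G + (u*u + u)) = 3*(G + (u² + u)) = 3*(G + (u + u²)) = 3*(G + u + u²) = 3*G + 3*u + 3*u²)
(f(3, 4) - 7)*(-10) = ((3*3 + 3*4 + 3*4²) - 7)*(-10) = ((9 + 12 + 3*16) - 7)*(-10) = ((9 + 12 + 48) - 7)*(-10) = (69 - 7)*(-10) = 62*(-10) = -620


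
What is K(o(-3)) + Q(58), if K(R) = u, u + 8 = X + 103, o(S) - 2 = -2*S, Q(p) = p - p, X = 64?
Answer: 159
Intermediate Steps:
Q(p) = 0
o(S) = 2 - 2*S
u = 159 (u = -8 + (64 + 103) = -8 + 167 = 159)
K(R) = 159
K(o(-3)) + Q(58) = 159 + 0 = 159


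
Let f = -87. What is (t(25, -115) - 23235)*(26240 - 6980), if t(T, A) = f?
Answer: -449181720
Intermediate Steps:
t(T, A) = -87
(t(25, -115) - 23235)*(26240 - 6980) = (-87 - 23235)*(26240 - 6980) = -23322*19260 = -449181720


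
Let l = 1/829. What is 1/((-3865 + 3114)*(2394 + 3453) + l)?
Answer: -829/3640219412 ≈ -2.2773e-7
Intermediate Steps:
l = 1/829 ≈ 0.0012063
1/((-3865 + 3114)*(2394 + 3453) + l) = 1/((-3865 + 3114)*(2394 + 3453) + 1/829) = 1/(-751*5847 + 1/829) = 1/(-4391097 + 1/829) = 1/(-3640219412/829) = -829/3640219412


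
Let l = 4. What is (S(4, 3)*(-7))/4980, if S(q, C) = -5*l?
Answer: 7/249 ≈ 0.028112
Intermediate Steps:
S(q, C) = -20 (S(q, C) = -5*4 = -20)
(S(4, 3)*(-7))/4980 = -20*(-7)/4980 = 140*(1/4980) = 7/249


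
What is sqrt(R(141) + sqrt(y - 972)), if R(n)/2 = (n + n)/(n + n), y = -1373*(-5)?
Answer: sqrt(2 + sqrt(5893)) ≈ 8.8750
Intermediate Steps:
y = 6865
R(n) = 2 (R(n) = 2*((n + n)/(n + n)) = 2*((2*n)/((2*n))) = 2*((2*n)*(1/(2*n))) = 2*1 = 2)
sqrt(R(141) + sqrt(y - 972)) = sqrt(2 + sqrt(6865 - 972)) = sqrt(2 + sqrt(5893))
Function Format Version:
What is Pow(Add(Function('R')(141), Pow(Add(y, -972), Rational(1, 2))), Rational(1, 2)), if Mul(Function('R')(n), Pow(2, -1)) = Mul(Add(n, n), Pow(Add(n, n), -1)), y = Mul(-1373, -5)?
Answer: Pow(Add(2, Pow(5893, Rational(1, 2))), Rational(1, 2)) ≈ 8.8750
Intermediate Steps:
y = 6865
Function('R')(n) = 2 (Function('R')(n) = Mul(2, Mul(Add(n, n), Pow(Add(n, n), -1))) = Mul(2, Mul(Mul(2, n), Pow(Mul(2, n), -1))) = Mul(2, Mul(Mul(2, n), Mul(Rational(1, 2), Pow(n, -1)))) = Mul(2, 1) = 2)
Pow(Add(Function('R')(141), Pow(Add(y, -972), Rational(1, 2))), Rational(1, 2)) = Pow(Add(2, Pow(Add(6865, -972), Rational(1, 2))), Rational(1, 2)) = Pow(Add(2, Pow(5893, Rational(1, 2))), Rational(1, 2))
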